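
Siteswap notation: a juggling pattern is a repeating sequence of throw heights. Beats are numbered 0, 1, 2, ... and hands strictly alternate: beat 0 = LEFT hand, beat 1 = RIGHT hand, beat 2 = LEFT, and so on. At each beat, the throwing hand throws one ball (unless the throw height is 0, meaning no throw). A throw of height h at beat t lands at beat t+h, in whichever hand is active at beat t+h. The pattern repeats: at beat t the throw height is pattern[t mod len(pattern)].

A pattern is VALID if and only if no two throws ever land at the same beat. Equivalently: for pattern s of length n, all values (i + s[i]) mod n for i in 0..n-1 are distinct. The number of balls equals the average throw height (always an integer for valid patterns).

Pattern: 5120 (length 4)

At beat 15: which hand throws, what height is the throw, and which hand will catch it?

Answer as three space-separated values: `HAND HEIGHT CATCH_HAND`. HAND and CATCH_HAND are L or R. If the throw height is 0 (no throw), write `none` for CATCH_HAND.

Answer: R 0 none

Derivation:
Beat 15: 15 mod 2 = 1, so hand = R
Throw height = pattern[15 mod 4] = pattern[3] = 0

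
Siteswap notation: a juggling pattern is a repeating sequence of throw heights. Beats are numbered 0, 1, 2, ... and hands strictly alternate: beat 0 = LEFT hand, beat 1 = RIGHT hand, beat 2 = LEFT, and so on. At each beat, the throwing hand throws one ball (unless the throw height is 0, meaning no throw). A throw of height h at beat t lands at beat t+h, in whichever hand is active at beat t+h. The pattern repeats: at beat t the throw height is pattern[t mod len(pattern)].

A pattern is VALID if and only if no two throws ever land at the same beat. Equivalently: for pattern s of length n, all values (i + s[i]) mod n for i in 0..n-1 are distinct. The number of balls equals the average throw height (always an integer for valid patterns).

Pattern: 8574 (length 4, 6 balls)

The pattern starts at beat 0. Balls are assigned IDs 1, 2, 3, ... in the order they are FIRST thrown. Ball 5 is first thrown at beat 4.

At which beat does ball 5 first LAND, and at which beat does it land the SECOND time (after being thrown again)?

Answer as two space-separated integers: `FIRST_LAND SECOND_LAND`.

Beat 0 (L): throw ball1 h=8 -> lands@8:L; in-air after throw: [b1@8:L]
Beat 1 (R): throw ball2 h=5 -> lands@6:L; in-air after throw: [b2@6:L b1@8:L]
Beat 2 (L): throw ball3 h=7 -> lands@9:R; in-air after throw: [b2@6:L b1@8:L b3@9:R]
Beat 3 (R): throw ball4 h=4 -> lands@7:R; in-air after throw: [b2@6:L b4@7:R b1@8:L b3@9:R]
Beat 4 (L): throw ball5 h=8 -> lands@12:L; in-air after throw: [b2@6:L b4@7:R b1@8:L b3@9:R b5@12:L]
Beat 5 (R): throw ball6 h=5 -> lands@10:L; in-air after throw: [b2@6:L b4@7:R b1@8:L b3@9:R b6@10:L b5@12:L]
Beat 6 (L): throw ball2 h=7 -> lands@13:R; in-air after throw: [b4@7:R b1@8:L b3@9:R b6@10:L b5@12:L b2@13:R]
Beat 7 (R): throw ball4 h=4 -> lands@11:R; in-air after throw: [b1@8:L b3@9:R b6@10:L b4@11:R b5@12:L b2@13:R]
Beat 8 (L): throw ball1 h=8 -> lands@16:L; in-air after throw: [b3@9:R b6@10:L b4@11:R b5@12:L b2@13:R b1@16:L]
Beat 9 (R): throw ball3 h=5 -> lands@14:L; in-air after throw: [b6@10:L b4@11:R b5@12:L b2@13:R b3@14:L b1@16:L]
Beat 10 (L): throw ball6 h=7 -> lands@17:R; in-air after throw: [b4@11:R b5@12:L b2@13:R b3@14:L b1@16:L b6@17:R]
Beat 11 (R): throw ball4 h=4 -> lands@15:R; in-air after throw: [b5@12:L b2@13:R b3@14:L b4@15:R b1@16:L b6@17:R]
Beat 12 (L): throw ball5 h=8 -> lands@20:L; in-air after throw: [b2@13:R b3@14:L b4@15:R b1@16:L b6@17:R b5@20:L]
Beat 13 (R): throw ball2 h=5 -> lands@18:L; in-air after throw: [b3@14:L b4@15:R b1@16:L b6@17:R b2@18:L b5@20:L]
Beat 14 (L): throw ball3 h=7 -> lands@21:R; in-air after throw: [b4@15:R b1@16:L b6@17:R b2@18:L b5@20:L b3@21:R]
Beat 15 (R): throw ball4 h=4 -> lands@19:R; in-air after throw: [b1@16:L b6@17:R b2@18:L b4@19:R b5@20:L b3@21:R]
Beat 16 (L): throw ball1 h=8 -> lands@24:L; in-air after throw: [b6@17:R b2@18:L b4@19:R b5@20:L b3@21:R b1@24:L]
Beat 17 (R): throw ball6 h=5 -> lands@22:L; in-air after throw: [b2@18:L b4@19:R b5@20:L b3@21:R b6@22:L b1@24:L]
Ball 5: thrown@4 h=8 -> first land @12; rethrown@12 h=8 -> second land @20

Answer: 12 20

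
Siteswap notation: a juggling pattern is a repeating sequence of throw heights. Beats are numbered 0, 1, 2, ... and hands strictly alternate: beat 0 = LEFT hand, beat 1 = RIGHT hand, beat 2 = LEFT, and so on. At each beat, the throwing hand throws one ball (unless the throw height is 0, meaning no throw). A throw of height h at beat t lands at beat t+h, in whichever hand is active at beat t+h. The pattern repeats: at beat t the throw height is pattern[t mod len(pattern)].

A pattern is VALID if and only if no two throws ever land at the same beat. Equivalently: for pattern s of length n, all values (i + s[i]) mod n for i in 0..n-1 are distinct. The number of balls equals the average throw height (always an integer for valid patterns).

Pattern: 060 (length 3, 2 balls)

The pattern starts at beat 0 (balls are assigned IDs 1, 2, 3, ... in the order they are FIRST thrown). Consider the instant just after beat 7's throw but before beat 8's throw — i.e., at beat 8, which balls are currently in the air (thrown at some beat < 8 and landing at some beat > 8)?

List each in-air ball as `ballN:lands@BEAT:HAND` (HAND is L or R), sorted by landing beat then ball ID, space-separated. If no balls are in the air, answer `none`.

Beat 1 (R): throw ball1 h=6 -> lands@7:R; in-air after throw: [b1@7:R]
Beat 4 (L): throw ball2 h=6 -> lands@10:L; in-air after throw: [b1@7:R b2@10:L]
Beat 7 (R): throw ball1 h=6 -> lands@13:R; in-air after throw: [b2@10:L b1@13:R]

Answer: ball2:lands@10:L ball1:lands@13:R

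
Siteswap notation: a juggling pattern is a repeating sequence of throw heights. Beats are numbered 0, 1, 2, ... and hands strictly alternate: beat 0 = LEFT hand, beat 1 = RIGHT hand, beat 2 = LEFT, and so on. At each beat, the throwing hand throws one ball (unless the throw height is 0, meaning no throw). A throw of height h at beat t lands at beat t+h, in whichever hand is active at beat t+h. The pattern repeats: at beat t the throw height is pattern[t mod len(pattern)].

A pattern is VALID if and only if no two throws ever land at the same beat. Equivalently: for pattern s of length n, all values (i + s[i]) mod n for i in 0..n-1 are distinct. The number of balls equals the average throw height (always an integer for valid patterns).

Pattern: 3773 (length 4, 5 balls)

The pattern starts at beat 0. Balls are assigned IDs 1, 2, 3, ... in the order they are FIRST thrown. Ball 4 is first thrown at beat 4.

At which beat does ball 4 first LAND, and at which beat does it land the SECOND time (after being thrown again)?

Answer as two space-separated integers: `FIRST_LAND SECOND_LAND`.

Answer: 7 10

Derivation:
Beat 0 (L): throw ball1 h=3 -> lands@3:R; in-air after throw: [b1@3:R]
Beat 1 (R): throw ball2 h=7 -> lands@8:L; in-air after throw: [b1@3:R b2@8:L]
Beat 2 (L): throw ball3 h=7 -> lands@9:R; in-air after throw: [b1@3:R b2@8:L b3@9:R]
Beat 3 (R): throw ball1 h=3 -> lands@6:L; in-air after throw: [b1@6:L b2@8:L b3@9:R]
Beat 4 (L): throw ball4 h=3 -> lands@7:R; in-air after throw: [b1@6:L b4@7:R b2@8:L b3@9:R]
Beat 5 (R): throw ball5 h=7 -> lands@12:L; in-air after throw: [b1@6:L b4@7:R b2@8:L b3@9:R b5@12:L]
Beat 6 (L): throw ball1 h=7 -> lands@13:R; in-air after throw: [b4@7:R b2@8:L b3@9:R b5@12:L b1@13:R]
Beat 7 (R): throw ball4 h=3 -> lands@10:L; in-air after throw: [b2@8:L b3@9:R b4@10:L b5@12:L b1@13:R]
Beat 8 (L): throw ball2 h=3 -> lands@11:R; in-air after throw: [b3@9:R b4@10:L b2@11:R b5@12:L b1@13:R]
Beat 9 (R): throw ball3 h=7 -> lands@16:L; in-air after throw: [b4@10:L b2@11:R b5@12:L b1@13:R b3@16:L]
Beat 10 (L): throw ball4 h=7 -> lands@17:R; in-air after throw: [b2@11:R b5@12:L b1@13:R b3@16:L b4@17:R]
Ball 4: thrown@4 h=3 -> first land @7; rethrown@7 h=3 -> second land @10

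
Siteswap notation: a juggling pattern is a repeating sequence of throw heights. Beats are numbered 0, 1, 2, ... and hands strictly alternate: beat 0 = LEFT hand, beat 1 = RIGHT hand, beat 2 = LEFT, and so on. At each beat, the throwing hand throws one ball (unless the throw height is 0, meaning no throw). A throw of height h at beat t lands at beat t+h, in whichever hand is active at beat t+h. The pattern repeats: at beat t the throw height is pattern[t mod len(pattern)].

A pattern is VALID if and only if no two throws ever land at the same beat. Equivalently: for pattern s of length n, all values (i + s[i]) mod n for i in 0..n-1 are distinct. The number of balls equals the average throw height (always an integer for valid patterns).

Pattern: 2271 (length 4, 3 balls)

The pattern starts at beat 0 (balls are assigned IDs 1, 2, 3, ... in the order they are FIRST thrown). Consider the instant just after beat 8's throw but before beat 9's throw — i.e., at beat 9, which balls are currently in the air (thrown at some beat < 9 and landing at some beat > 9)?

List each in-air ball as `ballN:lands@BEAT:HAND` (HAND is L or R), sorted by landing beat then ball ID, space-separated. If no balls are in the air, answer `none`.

Beat 0 (L): throw ball1 h=2 -> lands@2:L; in-air after throw: [b1@2:L]
Beat 1 (R): throw ball2 h=2 -> lands@3:R; in-air after throw: [b1@2:L b2@3:R]
Beat 2 (L): throw ball1 h=7 -> lands@9:R; in-air after throw: [b2@3:R b1@9:R]
Beat 3 (R): throw ball2 h=1 -> lands@4:L; in-air after throw: [b2@4:L b1@9:R]
Beat 4 (L): throw ball2 h=2 -> lands@6:L; in-air after throw: [b2@6:L b1@9:R]
Beat 5 (R): throw ball3 h=2 -> lands@7:R; in-air after throw: [b2@6:L b3@7:R b1@9:R]
Beat 6 (L): throw ball2 h=7 -> lands@13:R; in-air after throw: [b3@7:R b1@9:R b2@13:R]
Beat 7 (R): throw ball3 h=1 -> lands@8:L; in-air after throw: [b3@8:L b1@9:R b2@13:R]
Beat 8 (L): throw ball3 h=2 -> lands@10:L; in-air after throw: [b1@9:R b3@10:L b2@13:R]
Beat 9 (R): throw ball1 h=2 -> lands@11:R; in-air after throw: [b3@10:L b1@11:R b2@13:R]

Answer: ball3:lands@10:L ball2:lands@13:R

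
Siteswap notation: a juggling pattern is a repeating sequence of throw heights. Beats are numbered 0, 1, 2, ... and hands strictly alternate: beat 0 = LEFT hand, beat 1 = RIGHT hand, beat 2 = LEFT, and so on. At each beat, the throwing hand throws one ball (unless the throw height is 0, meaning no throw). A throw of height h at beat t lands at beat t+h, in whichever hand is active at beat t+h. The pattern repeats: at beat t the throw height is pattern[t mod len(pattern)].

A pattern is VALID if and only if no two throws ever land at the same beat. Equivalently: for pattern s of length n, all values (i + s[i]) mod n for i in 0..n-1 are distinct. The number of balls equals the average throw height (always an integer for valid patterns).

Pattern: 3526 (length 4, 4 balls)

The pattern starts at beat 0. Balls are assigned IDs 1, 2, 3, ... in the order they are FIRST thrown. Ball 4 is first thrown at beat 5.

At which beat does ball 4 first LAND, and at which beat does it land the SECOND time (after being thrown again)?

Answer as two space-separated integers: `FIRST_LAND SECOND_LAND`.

Answer: 10 12

Derivation:
Beat 0 (L): throw ball1 h=3 -> lands@3:R; in-air after throw: [b1@3:R]
Beat 1 (R): throw ball2 h=5 -> lands@6:L; in-air after throw: [b1@3:R b2@6:L]
Beat 2 (L): throw ball3 h=2 -> lands@4:L; in-air after throw: [b1@3:R b3@4:L b2@6:L]
Beat 3 (R): throw ball1 h=6 -> lands@9:R; in-air after throw: [b3@4:L b2@6:L b1@9:R]
Beat 4 (L): throw ball3 h=3 -> lands@7:R; in-air after throw: [b2@6:L b3@7:R b1@9:R]
Beat 5 (R): throw ball4 h=5 -> lands@10:L; in-air after throw: [b2@6:L b3@7:R b1@9:R b4@10:L]
Beat 6 (L): throw ball2 h=2 -> lands@8:L; in-air after throw: [b3@7:R b2@8:L b1@9:R b4@10:L]
Beat 7 (R): throw ball3 h=6 -> lands@13:R; in-air after throw: [b2@8:L b1@9:R b4@10:L b3@13:R]
Beat 8 (L): throw ball2 h=3 -> lands@11:R; in-air after throw: [b1@9:R b4@10:L b2@11:R b3@13:R]
Beat 9 (R): throw ball1 h=5 -> lands@14:L; in-air after throw: [b4@10:L b2@11:R b3@13:R b1@14:L]
Beat 10 (L): throw ball4 h=2 -> lands@12:L; in-air after throw: [b2@11:R b4@12:L b3@13:R b1@14:L]
Beat 11 (R): throw ball2 h=6 -> lands@17:R; in-air after throw: [b4@12:L b3@13:R b1@14:L b2@17:R]
Beat 12 (L): throw ball4 h=3 -> lands@15:R; in-air after throw: [b3@13:R b1@14:L b4@15:R b2@17:R]
Ball 4: thrown@5 h=5 -> first land @10; rethrown@10 h=2 -> second land @12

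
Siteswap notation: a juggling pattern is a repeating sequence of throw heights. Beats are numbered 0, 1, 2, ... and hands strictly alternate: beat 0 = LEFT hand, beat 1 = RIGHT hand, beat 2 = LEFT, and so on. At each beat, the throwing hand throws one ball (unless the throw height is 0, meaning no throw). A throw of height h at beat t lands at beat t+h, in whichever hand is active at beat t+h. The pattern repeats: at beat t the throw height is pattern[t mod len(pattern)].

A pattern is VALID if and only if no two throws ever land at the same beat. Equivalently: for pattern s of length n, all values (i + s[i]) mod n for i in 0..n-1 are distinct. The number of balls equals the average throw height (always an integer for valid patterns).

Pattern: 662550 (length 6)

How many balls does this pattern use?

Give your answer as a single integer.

Pattern = [6, 6, 2, 5, 5, 0], length n = 6
  position 0: throw height = 6, running sum = 6
  position 1: throw height = 6, running sum = 12
  position 2: throw height = 2, running sum = 14
  position 3: throw height = 5, running sum = 19
  position 4: throw height = 5, running sum = 24
  position 5: throw height = 0, running sum = 24
Total sum = 24; balls = sum / n = 24 / 6 = 4

Answer: 4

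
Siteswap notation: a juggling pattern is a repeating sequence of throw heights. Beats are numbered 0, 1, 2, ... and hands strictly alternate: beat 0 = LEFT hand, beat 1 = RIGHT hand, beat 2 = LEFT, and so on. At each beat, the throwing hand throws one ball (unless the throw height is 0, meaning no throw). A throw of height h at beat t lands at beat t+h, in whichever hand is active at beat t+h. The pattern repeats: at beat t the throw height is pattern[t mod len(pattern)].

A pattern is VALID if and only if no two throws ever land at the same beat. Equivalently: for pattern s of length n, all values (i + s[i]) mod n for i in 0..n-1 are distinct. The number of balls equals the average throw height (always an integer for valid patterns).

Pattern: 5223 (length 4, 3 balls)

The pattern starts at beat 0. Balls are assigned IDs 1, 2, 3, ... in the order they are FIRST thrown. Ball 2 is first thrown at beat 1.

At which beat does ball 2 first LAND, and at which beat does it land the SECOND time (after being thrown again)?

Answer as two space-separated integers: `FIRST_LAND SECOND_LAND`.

Beat 0 (L): throw ball1 h=5 -> lands@5:R; in-air after throw: [b1@5:R]
Beat 1 (R): throw ball2 h=2 -> lands@3:R; in-air after throw: [b2@3:R b1@5:R]
Beat 2 (L): throw ball3 h=2 -> lands@4:L; in-air after throw: [b2@3:R b3@4:L b1@5:R]
Beat 3 (R): throw ball2 h=3 -> lands@6:L; in-air after throw: [b3@4:L b1@5:R b2@6:L]
Beat 4 (L): throw ball3 h=5 -> lands@9:R; in-air after throw: [b1@5:R b2@6:L b3@9:R]
Beat 5 (R): throw ball1 h=2 -> lands@7:R; in-air after throw: [b2@6:L b1@7:R b3@9:R]
Beat 6 (L): throw ball2 h=2 -> lands@8:L; in-air after throw: [b1@7:R b2@8:L b3@9:R]
Ball 2: thrown@1 h=2 -> first land @3; rethrown@3 h=3 -> second land @6

Answer: 3 6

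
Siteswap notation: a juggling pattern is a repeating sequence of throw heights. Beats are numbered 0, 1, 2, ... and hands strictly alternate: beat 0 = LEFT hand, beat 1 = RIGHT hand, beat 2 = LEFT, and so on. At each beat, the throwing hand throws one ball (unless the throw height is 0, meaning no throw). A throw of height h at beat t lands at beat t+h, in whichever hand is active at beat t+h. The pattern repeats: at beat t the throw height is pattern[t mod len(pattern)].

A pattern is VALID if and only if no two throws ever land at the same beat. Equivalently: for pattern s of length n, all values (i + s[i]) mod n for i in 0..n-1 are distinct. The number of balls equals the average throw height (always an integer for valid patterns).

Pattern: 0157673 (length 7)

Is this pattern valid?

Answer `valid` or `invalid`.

Answer: invalid

Derivation:
i=0: (i + s[i]) mod n = (0 + 0) mod 7 = 0
i=1: (i + s[i]) mod n = (1 + 1) mod 7 = 2
i=2: (i + s[i]) mod n = (2 + 5) mod 7 = 0
i=3: (i + s[i]) mod n = (3 + 7) mod 7 = 3
i=4: (i + s[i]) mod n = (4 + 6) mod 7 = 3
i=5: (i + s[i]) mod n = (5 + 7) mod 7 = 5
i=6: (i + s[i]) mod n = (6 + 3) mod 7 = 2
Residues: [0, 2, 0, 3, 3, 5, 2], distinct: False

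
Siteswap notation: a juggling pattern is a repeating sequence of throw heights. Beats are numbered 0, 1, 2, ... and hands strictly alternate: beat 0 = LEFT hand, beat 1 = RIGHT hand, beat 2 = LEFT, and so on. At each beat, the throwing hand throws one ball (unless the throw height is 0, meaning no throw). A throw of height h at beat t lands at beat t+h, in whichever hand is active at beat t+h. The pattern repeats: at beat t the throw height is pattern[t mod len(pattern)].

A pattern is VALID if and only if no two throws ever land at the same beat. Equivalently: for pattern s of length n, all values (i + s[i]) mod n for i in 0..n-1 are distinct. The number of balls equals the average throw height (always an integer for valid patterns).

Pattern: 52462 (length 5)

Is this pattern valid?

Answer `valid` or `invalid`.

i=0: (i + s[i]) mod n = (0 + 5) mod 5 = 0
i=1: (i + s[i]) mod n = (1 + 2) mod 5 = 3
i=2: (i + s[i]) mod n = (2 + 4) mod 5 = 1
i=3: (i + s[i]) mod n = (3 + 6) mod 5 = 4
i=4: (i + s[i]) mod n = (4 + 2) mod 5 = 1
Residues: [0, 3, 1, 4, 1], distinct: False

Answer: invalid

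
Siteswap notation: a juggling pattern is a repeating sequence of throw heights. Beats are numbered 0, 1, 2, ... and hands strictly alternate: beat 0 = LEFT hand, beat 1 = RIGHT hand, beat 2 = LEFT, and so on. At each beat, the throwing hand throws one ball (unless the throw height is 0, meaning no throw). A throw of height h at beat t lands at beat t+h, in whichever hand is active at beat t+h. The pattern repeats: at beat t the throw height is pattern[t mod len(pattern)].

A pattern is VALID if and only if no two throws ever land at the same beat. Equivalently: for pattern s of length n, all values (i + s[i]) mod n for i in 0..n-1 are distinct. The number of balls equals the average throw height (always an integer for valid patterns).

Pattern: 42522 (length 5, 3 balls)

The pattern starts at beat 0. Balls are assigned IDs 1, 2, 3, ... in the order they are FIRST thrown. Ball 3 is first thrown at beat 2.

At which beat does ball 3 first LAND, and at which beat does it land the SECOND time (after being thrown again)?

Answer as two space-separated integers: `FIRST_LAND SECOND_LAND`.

Answer: 7 12

Derivation:
Beat 0 (L): throw ball1 h=4 -> lands@4:L; in-air after throw: [b1@4:L]
Beat 1 (R): throw ball2 h=2 -> lands@3:R; in-air after throw: [b2@3:R b1@4:L]
Beat 2 (L): throw ball3 h=5 -> lands@7:R; in-air after throw: [b2@3:R b1@4:L b3@7:R]
Beat 3 (R): throw ball2 h=2 -> lands@5:R; in-air after throw: [b1@4:L b2@5:R b3@7:R]
Beat 4 (L): throw ball1 h=2 -> lands@6:L; in-air after throw: [b2@5:R b1@6:L b3@7:R]
Beat 5 (R): throw ball2 h=4 -> lands@9:R; in-air after throw: [b1@6:L b3@7:R b2@9:R]
Beat 6 (L): throw ball1 h=2 -> lands@8:L; in-air after throw: [b3@7:R b1@8:L b2@9:R]
Beat 7 (R): throw ball3 h=5 -> lands@12:L; in-air after throw: [b1@8:L b2@9:R b3@12:L]
Beat 8 (L): throw ball1 h=2 -> lands@10:L; in-air after throw: [b2@9:R b1@10:L b3@12:L]
Beat 9 (R): throw ball2 h=2 -> lands@11:R; in-air after throw: [b1@10:L b2@11:R b3@12:L]
Beat 10 (L): throw ball1 h=4 -> lands@14:L; in-air after throw: [b2@11:R b3@12:L b1@14:L]
Beat 11 (R): throw ball2 h=2 -> lands@13:R; in-air after throw: [b3@12:L b2@13:R b1@14:L]
Beat 12 (L): throw ball3 h=5 -> lands@17:R; in-air after throw: [b2@13:R b1@14:L b3@17:R]
Ball 3: thrown@2 h=5 -> first land @7; rethrown@7 h=5 -> second land @12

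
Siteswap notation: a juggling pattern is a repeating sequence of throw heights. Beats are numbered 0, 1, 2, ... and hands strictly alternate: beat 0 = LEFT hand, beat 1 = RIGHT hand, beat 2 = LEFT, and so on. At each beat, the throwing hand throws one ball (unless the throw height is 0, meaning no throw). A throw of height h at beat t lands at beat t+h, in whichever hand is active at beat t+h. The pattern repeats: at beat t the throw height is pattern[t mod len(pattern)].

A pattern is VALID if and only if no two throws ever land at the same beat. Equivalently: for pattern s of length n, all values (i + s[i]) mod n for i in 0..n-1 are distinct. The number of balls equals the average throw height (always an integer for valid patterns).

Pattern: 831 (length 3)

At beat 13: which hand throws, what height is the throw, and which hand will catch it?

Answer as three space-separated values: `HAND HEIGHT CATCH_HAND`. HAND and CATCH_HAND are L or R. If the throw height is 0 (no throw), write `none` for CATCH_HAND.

Beat 13: 13 mod 2 = 1, so hand = R
Throw height = pattern[13 mod 3] = pattern[1] = 3
Lands at beat 13+3=16, 16 mod 2 = 0, so catch hand = L

Answer: R 3 L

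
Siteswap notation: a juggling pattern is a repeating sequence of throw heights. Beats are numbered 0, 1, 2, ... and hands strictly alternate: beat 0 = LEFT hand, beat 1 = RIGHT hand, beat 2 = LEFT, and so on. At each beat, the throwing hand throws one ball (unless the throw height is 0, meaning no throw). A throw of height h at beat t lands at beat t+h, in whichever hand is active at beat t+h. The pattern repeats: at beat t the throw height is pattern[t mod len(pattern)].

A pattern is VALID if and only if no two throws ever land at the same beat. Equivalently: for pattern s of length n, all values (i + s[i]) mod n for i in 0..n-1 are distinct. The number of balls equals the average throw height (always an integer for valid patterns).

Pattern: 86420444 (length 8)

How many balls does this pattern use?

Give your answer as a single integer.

Pattern = [8, 6, 4, 2, 0, 4, 4, 4], length n = 8
  position 0: throw height = 8, running sum = 8
  position 1: throw height = 6, running sum = 14
  position 2: throw height = 4, running sum = 18
  position 3: throw height = 2, running sum = 20
  position 4: throw height = 0, running sum = 20
  position 5: throw height = 4, running sum = 24
  position 6: throw height = 4, running sum = 28
  position 7: throw height = 4, running sum = 32
Total sum = 32; balls = sum / n = 32 / 8 = 4

Answer: 4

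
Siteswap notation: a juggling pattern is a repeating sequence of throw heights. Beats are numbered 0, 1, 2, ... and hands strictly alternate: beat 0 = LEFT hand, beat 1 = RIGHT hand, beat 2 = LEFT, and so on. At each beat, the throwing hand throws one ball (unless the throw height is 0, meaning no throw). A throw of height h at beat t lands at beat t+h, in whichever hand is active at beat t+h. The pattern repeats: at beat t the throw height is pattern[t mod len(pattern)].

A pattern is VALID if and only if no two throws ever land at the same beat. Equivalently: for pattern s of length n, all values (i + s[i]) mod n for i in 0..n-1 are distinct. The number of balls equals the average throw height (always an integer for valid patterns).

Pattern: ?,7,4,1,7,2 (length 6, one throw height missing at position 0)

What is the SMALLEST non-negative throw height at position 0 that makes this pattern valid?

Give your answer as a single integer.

i=0: s[i]=? (unknown)
i=1: (1 + 7) mod 6 = 2
i=2: (2 + 4) mod 6 = 0
i=3: (3 + 1) mod 6 = 4
i=4: (4 + 7) mod 6 = 5
i=5: (5 + 2) mod 6 = 1
Known residues: [0, 1, 2, 4, 5]; need a permutation of 0..5, so missing residue r = 3
Need (0 + s) mod 6 = 3; smallest s = (3 - 0) mod 6 = 3

Answer: 3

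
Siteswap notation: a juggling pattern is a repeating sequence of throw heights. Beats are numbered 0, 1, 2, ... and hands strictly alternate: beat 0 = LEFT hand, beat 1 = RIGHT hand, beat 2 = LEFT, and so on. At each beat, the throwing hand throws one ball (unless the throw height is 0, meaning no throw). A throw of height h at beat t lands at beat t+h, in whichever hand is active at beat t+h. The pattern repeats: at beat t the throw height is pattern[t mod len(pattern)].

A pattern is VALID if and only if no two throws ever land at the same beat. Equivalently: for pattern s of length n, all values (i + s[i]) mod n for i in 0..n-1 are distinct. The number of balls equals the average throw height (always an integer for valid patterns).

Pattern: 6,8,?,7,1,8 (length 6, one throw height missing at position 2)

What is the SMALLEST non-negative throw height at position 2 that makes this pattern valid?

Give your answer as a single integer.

Answer: 0

Derivation:
i=0: (0 + 6) mod 6 = 0
i=1: (1 + 8) mod 6 = 3
i=2: s[i]=? (unknown)
i=3: (3 + 7) mod 6 = 4
i=4: (4 + 1) mod 6 = 5
i=5: (5 + 8) mod 6 = 1
Known residues: [0, 1, 3, 4, 5]; need a permutation of 0..5, so missing residue r = 2
Need (2 + s) mod 6 = 2; smallest s = (2 - 2) mod 6 = 0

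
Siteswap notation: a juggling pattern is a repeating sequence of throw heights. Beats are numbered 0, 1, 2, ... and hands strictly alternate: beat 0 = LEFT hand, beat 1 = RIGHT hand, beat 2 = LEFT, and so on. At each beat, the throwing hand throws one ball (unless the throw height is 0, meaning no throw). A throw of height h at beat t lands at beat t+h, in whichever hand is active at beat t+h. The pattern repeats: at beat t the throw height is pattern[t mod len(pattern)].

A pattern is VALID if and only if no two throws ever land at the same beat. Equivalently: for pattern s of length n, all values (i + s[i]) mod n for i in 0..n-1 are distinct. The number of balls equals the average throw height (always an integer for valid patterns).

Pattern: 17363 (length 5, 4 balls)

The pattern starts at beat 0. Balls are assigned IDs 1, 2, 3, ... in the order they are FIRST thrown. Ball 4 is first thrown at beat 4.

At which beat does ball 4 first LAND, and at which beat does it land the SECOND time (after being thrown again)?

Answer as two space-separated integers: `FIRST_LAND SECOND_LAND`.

Beat 0 (L): throw ball1 h=1 -> lands@1:R; in-air after throw: [b1@1:R]
Beat 1 (R): throw ball1 h=7 -> lands@8:L; in-air after throw: [b1@8:L]
Beat 2 (L): throw ball2 h=3 -> lands@5:R; in-air after throw: [b2@5:R b1@8:L]
Beat 3 (R): throw ball3 h=6 -> lands@9:R; in-air after throw: [b2@5:R b1@8:L b3@9:R]
Beat 4 (L): throw ball4 h=3 -> lands@7:R; in-air after throw: [b2@5:R b4@7:R b1@8:L b3@9:R]
Beat 5 (R): throw ball2 h=1 -> lands@6:L; in-air after throw: [b2@6:L b4@7:R b1@8:L b3@9:R]
Beat 6 (L): throw ball2 h=7 -> lands@13:R; in-air after throw: [b4@7:R b1@8:L b3@9:R b2@13:R]
Beat 7 (R): throw ball4 h=3 -> lands@10:L; in-air after throw: [b1@8:L b3@9:R b4@10:L b2@13:R]
Beat 8 (L): throw ball1 h=6 -> lands@14:L; in-air after throw: [b3@9:R b4@10:L b2@13:R b1@14:L]
Beat 9 (R): throw ball3 h=3 -> lands@12:L; in-air after throw: [b4@10:L b3@12:L b2@13:R b1@14:L]
Beat 10 (L): throw ball4 h=1 -> lands@11:R; in-air after throw: [b4@11:R b3@12:L b2@13:R b1@14:L]
Ball 4: thrown@4 h=3 -> first land @7; rethrown@7 h=3 -> second land @10

Answer: 7 10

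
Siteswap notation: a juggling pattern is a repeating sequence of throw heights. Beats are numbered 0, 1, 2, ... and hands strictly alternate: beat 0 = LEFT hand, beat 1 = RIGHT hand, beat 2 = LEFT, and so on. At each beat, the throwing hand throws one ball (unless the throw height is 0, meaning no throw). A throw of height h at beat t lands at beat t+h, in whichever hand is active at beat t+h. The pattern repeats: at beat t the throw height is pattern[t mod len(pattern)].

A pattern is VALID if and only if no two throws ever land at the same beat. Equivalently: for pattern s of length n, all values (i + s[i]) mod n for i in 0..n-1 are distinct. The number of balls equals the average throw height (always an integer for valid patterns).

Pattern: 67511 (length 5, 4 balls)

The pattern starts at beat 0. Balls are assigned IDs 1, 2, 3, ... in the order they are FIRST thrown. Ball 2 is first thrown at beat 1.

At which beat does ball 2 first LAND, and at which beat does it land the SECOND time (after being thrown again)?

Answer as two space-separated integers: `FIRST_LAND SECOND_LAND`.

Beat 0 (L): throw ball1 h=6 -> lands@6:L; in-air after throw: [b1@6:L]
Beat 1 (R): throw ball2 h=7 -> lands@8:L; in-air after throw: [b1@6:L b2@8:L]
Beat 2 (L): throw ball3 h=5 -> lands@7:R; in-air after throw: [b1@6:L b3@7:R b2@8:L]
Beat 3 (R): throw ball4 h=1 -> lands@4:L; in-air after throw: [b4@4:L b1@6:L b3@7:R b2@8:L]
Beat 4 (L): throw ball4 h=1 -> lands@5:R; in-air after throw: [b4@5:R b1@6:L b3@7:R b2@8:L]
Beat 5 (R): throw ball4 h=6 -> lands@11:R; in-air after throw: [b1@6:L b3@7:R b2@8:L b4@11:R]
Beat 6 (L): throw ball1 h=7 -> lands@13:R; in-air after throw: [b3@7:R b2@8:L b4@11:R b1@13:R]
Beat 7 (R): throw ball3 h=5 -> lands@12:L; in-air after throw: [b2@8:L b4@11:R b3@12:L b1@13:R]
Beat 8 (L): throw ball2 h=1 -> lands@9:R; in-air after throw: [b2@9:R b4@11:R b3@12:L b1@13:R]
Beat 9 (R): throw ball2 h=1 -> lands@10:L; in-air after throw: [b2@10:L b4@11:R b3@12:L b1@13:R]
Ball 2: thrown@1 h=7 -> first land @8; rethrown@8 h=1 -> second land @9

Answer: 8 9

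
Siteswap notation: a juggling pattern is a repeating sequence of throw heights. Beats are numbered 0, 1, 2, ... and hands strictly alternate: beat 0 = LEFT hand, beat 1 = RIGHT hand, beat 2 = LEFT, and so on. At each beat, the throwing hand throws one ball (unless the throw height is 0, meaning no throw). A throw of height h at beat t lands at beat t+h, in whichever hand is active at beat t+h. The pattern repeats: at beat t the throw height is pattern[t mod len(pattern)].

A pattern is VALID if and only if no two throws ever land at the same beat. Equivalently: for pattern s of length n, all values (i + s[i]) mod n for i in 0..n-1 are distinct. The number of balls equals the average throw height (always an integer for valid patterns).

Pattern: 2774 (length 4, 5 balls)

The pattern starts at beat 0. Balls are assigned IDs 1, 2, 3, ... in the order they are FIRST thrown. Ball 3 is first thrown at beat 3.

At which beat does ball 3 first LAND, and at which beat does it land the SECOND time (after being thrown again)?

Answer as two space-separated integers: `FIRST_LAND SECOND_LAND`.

Beat 0 (L): throw ball1 h=2 -> lands@2:L; in-air after throw: [b1@2:L]
Beat 1 (R): throw ball2 h=7 -> lands@8:L; in-air after throw: [b1@2:L b2@8:L]
Beat 2 (L): throw ball1 h=7 -> lands@9:R; in-air after throw: [b2@8:L b1@9:R]
Beat 3 (R): throw ball3 h=4 -> lands@7:R; in-air after throw: [b3@7:R b2@8:L b1@9:R]
Beat 4 (L): throw ball4 h=2 -> lands@6:L; in-air after throw: [b4@6:L b3@7:R b2@8:L b1@9:R]
Beat 5 (R): throw ball5 h=7 -> lands@12:L; in-air after throw: [b4@6:L b3@7:R b2@8:L b1@9:R b5@12:L]
Beat 6 (L): throw ball4 h=7 -> lands@13:R; in-air after throw: [b3@7:R b2@8:L b1@9:R b5@12:L b4@13:R]
Beat 7 (R): throw ball3 h=4 -> lands@11:R; in-air after throw: [b2@8:L b1@9:R b3@11:R b5@12:L b4@13:R]
Beat 8 (L): throw ball2 h=2 -> lands@10:L; in-air after throw: [b1@9:R b2@10:L b3@11:R b5@12:L b4@13:R]
Beat 9 (R): throw ball1 h=7 -> lands@16:L; in-air after throw: [b2@10:L b3@11:R b5@12:L b4@13:R b1@16:L]
Beat 10 (L): throw ball2 h=7 -> lands@17:R; in-air after throw: [b3@11:R b5@12:L b4@13:R b1@16:L b2@17:R]
Beat 11 (R): throw ball3 h=4 -> lands@15:R; in-air after throw: [b5@12:L b4@13:R b3@15:R b1@16:L b2@17:R]
Ball 3: thrown@3 h=4 -> first land @7; rethrown@7 h=4 -> second land @11

Answer: 7 11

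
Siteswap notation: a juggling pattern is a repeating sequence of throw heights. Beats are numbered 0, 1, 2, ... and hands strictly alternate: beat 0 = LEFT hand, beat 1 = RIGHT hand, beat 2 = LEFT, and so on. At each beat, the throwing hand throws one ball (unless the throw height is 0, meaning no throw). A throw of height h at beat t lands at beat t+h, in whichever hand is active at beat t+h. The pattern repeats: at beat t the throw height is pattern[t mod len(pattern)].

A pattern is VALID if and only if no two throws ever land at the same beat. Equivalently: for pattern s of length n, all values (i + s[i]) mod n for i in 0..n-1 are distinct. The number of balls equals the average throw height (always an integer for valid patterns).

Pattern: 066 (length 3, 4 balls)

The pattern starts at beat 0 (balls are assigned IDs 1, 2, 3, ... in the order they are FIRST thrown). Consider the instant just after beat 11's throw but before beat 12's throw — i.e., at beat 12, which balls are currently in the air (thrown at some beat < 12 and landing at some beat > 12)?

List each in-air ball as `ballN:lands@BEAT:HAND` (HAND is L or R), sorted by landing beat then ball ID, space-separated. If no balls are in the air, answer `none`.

Beat 1 (R): throw ball1 h=6 -> lands@7:R; in-air after throw: [b1@7:R]
Beat 2 (L): throw ball2 h=6 -> lands@8:L; in-air after throw: [b1@7:R b2@8:L]
Beat 4 (L): throw ball3 h=6 -> lands@10:L; in-air after throw: [b1@7:R b2@8:L b3@10:L]
Beat 5 (R): throw ball4 h=6 -> lands@11:R; in-air after throw: [b1@7:R b2@8:L b3@10:L b4@11:R]
Beat 7 (R): throw ball1 h=6 -> lands@13:R; in-air after throw: [b2@8:L b3@10:L b4@11:R b1@13:R]
Beat 8 (L): throw ball2 h=6 -> lands@14:L; in-air after throw: [b3@10:L b4@11:R b1@13:R b2@14:L]
Beat 10 (L): throw ball3 h=6 -> lands@16:L; in-air after throw: [b4@11:R b1@13:R b2@14:L b3@16:L]
Beat 11 (R): throw ball4 h=6 -> lands@17:R; in-air after throw: [b1@13:R b2@14:L b3@16:L b4@17:R]

Answer: ball1:lands@13:R ball2:lands@14:L ball3:lands@16:L ball4:lands@17:R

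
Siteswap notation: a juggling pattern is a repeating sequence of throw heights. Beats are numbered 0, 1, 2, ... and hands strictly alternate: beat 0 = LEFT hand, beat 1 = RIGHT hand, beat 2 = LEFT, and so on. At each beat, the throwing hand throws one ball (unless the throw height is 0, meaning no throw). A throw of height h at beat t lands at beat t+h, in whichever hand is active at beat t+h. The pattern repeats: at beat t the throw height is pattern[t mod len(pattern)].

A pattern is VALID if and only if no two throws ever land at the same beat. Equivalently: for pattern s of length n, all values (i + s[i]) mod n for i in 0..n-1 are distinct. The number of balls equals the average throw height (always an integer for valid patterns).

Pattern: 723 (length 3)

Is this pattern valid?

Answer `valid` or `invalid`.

i=0: (i + s[i]) mod n = (0 + 7) mod 3 = 1
i=1: (i + s[i]) mod n = (1 + 2) mod 3 = 0
i=2: (i + s[i]) mod n = (2 + 3) mod 3 = 2
Residues: [1, 0, 2], distinct: True

Answer: valid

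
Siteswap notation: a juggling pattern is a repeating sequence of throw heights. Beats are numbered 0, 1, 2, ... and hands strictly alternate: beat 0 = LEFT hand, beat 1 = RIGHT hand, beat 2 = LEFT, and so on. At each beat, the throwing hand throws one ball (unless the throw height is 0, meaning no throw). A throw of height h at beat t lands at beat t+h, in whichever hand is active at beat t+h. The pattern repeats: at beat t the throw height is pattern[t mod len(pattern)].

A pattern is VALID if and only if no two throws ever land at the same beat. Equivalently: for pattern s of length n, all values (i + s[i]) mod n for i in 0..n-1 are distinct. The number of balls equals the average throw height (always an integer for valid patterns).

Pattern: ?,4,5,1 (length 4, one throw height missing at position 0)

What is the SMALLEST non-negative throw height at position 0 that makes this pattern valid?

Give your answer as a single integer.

Answer: 2

Derivation:
i=0: s[i]=? (unknown)
i=1: (1 + 4) mod 4 = 1
i=2: (2 + 5) mod 4 = 3
i=3: (3 + 1) mod 4 = 0
Known residues: [0, 1, 3]; need a permutation of 0..3, so missing residue r = 2
Need (0 + s) mod 4 = 2; smallest s = (2 - 0) mod 4 = 2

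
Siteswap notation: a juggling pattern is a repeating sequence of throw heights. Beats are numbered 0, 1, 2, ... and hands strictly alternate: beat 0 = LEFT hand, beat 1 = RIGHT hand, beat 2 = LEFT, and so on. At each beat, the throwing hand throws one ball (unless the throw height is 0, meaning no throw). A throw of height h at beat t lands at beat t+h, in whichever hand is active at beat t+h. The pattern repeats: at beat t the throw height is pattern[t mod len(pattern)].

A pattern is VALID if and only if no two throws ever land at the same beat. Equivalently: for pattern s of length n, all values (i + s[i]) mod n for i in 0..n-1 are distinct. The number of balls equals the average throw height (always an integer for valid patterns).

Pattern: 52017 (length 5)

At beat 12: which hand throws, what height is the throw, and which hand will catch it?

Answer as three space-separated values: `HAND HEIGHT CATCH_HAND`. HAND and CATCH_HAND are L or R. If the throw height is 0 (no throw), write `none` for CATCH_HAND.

Beat 12: 12 mod 2 = 0, so hand = L
Throw height = pattern[12 mod 5] = pattern[2] = 0

Answer: L 0 none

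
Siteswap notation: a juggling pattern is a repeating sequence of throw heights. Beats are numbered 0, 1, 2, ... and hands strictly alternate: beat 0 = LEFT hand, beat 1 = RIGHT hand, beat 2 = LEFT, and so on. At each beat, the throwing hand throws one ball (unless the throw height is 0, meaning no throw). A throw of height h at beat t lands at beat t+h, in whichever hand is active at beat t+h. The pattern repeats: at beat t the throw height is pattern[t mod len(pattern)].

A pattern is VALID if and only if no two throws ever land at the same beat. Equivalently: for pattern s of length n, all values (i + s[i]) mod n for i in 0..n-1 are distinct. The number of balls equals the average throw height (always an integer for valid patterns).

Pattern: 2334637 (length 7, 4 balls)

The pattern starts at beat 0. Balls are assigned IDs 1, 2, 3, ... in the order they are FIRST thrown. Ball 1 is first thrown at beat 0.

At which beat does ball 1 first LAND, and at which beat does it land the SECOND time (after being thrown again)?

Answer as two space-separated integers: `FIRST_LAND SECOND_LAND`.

Answer: 2 5

Derivation:
Beat 0 (L): throw ball1 h=2 -> lands@2:L; in-air after throw: [b1@2:L]
Beat 1 (R): throw ball2 h=3 -> lands@4:L; in-air after throw: [b1@2:L b2@4:L]
Beat 2 (L): throw ball1 h=3 -> lands@5:R; in-air after throw: [b2@4:L b1@5:R]
Beat 3 (R): throw ball3 h=4 -> lands@7:R; in-air after throw: [b2@4:L b1@5:R b3@7:R]
Beat 4 (L): throw ball2 h=6 -> lands@10:L; in-air after throw: [b1@5:R b3@7:R b2@10:L]
Beat 5 (R): throw ball1 h=3 -> lands@8:L; in-air after throw: [b3@7:R b1@8:L b2@10:L]
Ball 1: thrown@0 h=2 -> first land @2; rethrown@2 h=3 -> second land @5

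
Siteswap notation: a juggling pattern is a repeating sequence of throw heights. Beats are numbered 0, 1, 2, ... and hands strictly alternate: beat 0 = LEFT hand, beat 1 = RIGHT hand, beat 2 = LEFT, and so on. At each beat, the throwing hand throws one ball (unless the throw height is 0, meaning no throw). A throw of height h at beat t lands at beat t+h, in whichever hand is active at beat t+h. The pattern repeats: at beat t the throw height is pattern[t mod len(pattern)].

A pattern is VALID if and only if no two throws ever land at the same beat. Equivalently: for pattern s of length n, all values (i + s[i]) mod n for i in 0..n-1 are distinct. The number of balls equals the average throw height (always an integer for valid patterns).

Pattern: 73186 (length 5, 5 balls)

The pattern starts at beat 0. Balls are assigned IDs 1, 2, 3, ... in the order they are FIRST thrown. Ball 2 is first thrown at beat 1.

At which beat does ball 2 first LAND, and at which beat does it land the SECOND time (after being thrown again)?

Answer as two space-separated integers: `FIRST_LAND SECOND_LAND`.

Beat 0 (L): throw ball1 h=7 -> lands@7:R; in-air after throw: [b1@7:R]
Beat 1 (R): throw ball2 h=3 -> lands@4:L; in-air after throw: [b2@4:L b1@7:R]
Beat 2 (L): throw ball3 h=1 -> lands@3:R; in-air after throw: [b3@3:R b2@4:L b1@7:R]
Beat 3 (R): throw ball3 h=8 -> lands@11:R; in-air after throw: [b2@4:L b1@7:R b3@11:R]
Beat 4 (L): throw ball2 h=6 -> lands@10:L; in-air after throw: [b1@7:R b2@10:L b3@11:R]
Beat 5 (R): throw ball4 h=7 -> lands@12:L; in-air after throw: [b1@7:R b2@10:L b3@11:R b4@12:L]
Beat 6 (L): throw ball5 h=3 -> lands@9:R; in-air after throw: [b1@7:R b5@9:R b2@10:L b3@11:R b4@12:L]
Beat 7 (R): throw ball1 h=1 -> lands@8:L; in-air after throw: [b1@8:L b5@9:R b2@10:L b3@11:R b4@12:L]
Beat 8 (L): throw ball1 h=8 -> lands@16:L; in-air after throw: [b5@9:R b2@10:L b3@11:R b4@12:L b1@16:L]
Beat 9 (R): throw ball5 h=6 -> lands@15:R; in-air after throw: [b2@10:L b3@11:R b4@12:L b5@15:R b1@16:L]
Beat 10 (L): throw ball2 h=7 -> lands@17:R; in-air after throw: [b3@11:R b4@12:L b5@15:R b1@16:L b2@17:R]
Ball 2: thrown@1 h=3 -> first land @4; rethrown@4 h=6 -> second land @10

Answer: 4 10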